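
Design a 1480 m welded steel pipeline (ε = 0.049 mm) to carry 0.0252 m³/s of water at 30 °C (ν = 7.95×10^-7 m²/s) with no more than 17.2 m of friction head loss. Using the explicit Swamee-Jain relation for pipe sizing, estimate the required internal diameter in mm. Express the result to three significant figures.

Swamee-Jain (Type III): D = 0.66·[ε^1.25·(LQ²/(gh_f))^4.75 + ν·Q^9.4·(L/(gh_f))^5.2]^0.04
LQ²/(gh_f) = 0.005570; L/(gh_f) = 8.771
Term 1 = ε^1.25·(…)^4.75 = 8.05×10^-17; Term 2 = ν·Q^9.4·(…)^5.2 = 5.99×10^-17
D = 0.66·(8.05×10^-17 + 5.99×10^-17)^0.04 = 0.1533 m = 153 mm
Check: V = 1.37 m/s, Re = 2.63×10^5, f = 0.01741, h_f = 16.0 m ≈ 17.2 m ✓

D ≈ 153 mm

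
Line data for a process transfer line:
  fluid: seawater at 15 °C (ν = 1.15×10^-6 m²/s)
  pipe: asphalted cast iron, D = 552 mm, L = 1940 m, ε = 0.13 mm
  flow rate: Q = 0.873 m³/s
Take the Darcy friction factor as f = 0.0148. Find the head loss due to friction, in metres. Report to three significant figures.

h_f ≈ 35.3 m

V = 4Q/(πD²) = 4·0.873/(π·0.552²) = 3.648 m/s
h_f = f(L/D)V²/(2g) = 0.01480·(1940/0.552)·3.648²/(2·9.81) = 35.28 m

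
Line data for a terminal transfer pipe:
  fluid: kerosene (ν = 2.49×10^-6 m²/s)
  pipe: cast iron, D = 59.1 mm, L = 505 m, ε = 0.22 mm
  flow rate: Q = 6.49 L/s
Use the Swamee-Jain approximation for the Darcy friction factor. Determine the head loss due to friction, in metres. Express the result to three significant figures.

V = 4Q/(πD²) = 4·0.00649/(π·0.0591²) = 2.366 m/s
Re = VD/ν = 2.366·0.0591/2.49×10^-6 = 5.62×10^4 → turbulent
ε/D = 0.22/59.1 = 0.00372
Swamee-Jain: f = 0.03009
h_f = f(L/D)V²/(2g) = 0.03009·(505/0.0591)·2.366²/(2·9.81) = 73.35 m

h_f ≈ 73.4 m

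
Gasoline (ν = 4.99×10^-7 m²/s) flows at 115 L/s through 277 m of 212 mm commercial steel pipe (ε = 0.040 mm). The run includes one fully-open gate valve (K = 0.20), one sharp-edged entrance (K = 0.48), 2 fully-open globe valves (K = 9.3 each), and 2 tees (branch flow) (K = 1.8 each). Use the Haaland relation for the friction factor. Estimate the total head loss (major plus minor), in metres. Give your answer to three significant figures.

H_L ≈ 22.4 m

V = 4Q/(πD²) = 3.258 m/s; V²/2g = 0.5410 m
Re = 1.38×10^6, ε/D = 1.89×10^-4 → f = 0.01425 (Haaland)
Major: h_f = f(L/D)·V²/2g = 0.01425·1307·0.5410 = 10.07 m
Minor: ΣK = 22.9; h_m = ΣK·V²/2g = 12.38 m
Total H_L = 10.07 + 12.38 = 22.45 m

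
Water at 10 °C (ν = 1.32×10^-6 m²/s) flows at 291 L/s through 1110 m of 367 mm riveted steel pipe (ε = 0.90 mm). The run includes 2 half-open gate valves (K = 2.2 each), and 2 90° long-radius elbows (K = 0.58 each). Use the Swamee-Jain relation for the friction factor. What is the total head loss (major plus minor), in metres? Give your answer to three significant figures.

V = 4Q/(πD²) = 2.751 m/s; V²/2g = 0.3857 m
Re = 7.65×10^5, ε/D = 0.00245 → f = 0.02504 (Swamee-Jain)
Major: h_f = f(L/D)·V²/2g = 0.02504·3025·0.3857 = 29.21 m
Minor: ΣK = 5.56; h_m = ΣK·V²/2g = 2.144 m
Total H_L = 29.21 + 2.144 = 31.35 m

H_L ≈ 31.4 m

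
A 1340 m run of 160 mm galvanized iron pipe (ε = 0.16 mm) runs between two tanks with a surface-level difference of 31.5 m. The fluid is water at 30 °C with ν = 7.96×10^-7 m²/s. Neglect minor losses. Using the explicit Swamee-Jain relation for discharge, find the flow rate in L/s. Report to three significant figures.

Swamee-Jain (Type II): Q = -0.965·√(gD⁵h_f/L)·ln[ε/(3.7D) + √(3.17ν²L/(gD³h_f))]
√(gD⁵h_f/L) = √(9.81·0.160⁵·31.5/1340) = 0.004917
ε/(3.7D) = 2.70×10^-4; √(3.17ν²L/(gD³h_f)) = 4.61×10^-5
Q = -0.965·0.004917·ln(3.164×10^-4) = 0.03824 m³/s
Check: V = 1.90 m/s, Re = 3.82×10^5, f = 0.02054, h_f = 31.7 m ≈ 31.5 m ✓

Q ≈ 38.2 L/s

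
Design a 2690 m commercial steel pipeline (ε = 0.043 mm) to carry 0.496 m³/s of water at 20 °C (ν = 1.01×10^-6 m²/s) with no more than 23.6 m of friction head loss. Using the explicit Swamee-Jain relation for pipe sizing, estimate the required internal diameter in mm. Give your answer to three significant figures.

Swamee-Jain (Type III): D = 0.66·[ε^1.25·(LQ²/(gh_f))^4.75 + ν·Q^9.4·(L/(gh_f))^5.2]^0.04
LQ²/(gh_f) = 2.858; L/(gh_f) = 11.62
Term 1 = ε^1.25·(…)^4.75 = 5.11×10^-4; Term 2 = ν·Q^9.4·(…)^5.2 = 4.79×10^-4
D = 0.66·(5.11×10^-4 + 4.79×10^-4)^0.04 = 0.5005 m = 500 mm
Check: V = 2.52 m/s, Re = 1.25×10^6, f = 0.01305, h_f = 22.7 m ≈ 23.6 m ✓

D ≈ 500 mm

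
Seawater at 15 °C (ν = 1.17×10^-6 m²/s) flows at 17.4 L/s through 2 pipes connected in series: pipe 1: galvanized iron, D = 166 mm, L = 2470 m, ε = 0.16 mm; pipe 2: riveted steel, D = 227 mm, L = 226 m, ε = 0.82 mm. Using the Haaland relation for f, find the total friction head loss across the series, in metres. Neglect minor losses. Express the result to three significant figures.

H ≈ 10.9 m

Pipe 1: V = 0.8040 m/s, Re = 1.14×10^5, ε/D = 9.64×10^-4, f = 0.02159, h_1 = f(L/D)V²/2g = 10.58 m
Pipe 2: V = 0.4299 m/s, Re = 8.34×10^4, ε/D = 0.00361, f = 0.02888, h_2 = f(L/D)V²/2g = 0.2709 m
Series → Q common, losses add: H = Σh = 10.85 m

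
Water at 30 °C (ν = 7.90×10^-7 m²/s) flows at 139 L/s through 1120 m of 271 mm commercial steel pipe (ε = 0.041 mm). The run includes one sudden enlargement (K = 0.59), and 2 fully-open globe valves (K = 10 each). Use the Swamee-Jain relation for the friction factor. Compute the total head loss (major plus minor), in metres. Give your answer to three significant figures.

H_L ≈ 23.7 m

V = 4Q/(πD²) = 2.410 m/s; V²/2g = 0.2960 m
Re = 8.27×10^5, ε/D = 1.51×10^-4 → f = 0.01439 (Swamee-Jain)
Major: h_f = f(L/D)·V²/2g = 0.01439·4133·0.2960 = 17.61 m
Minor: ΣK = 20.6; h_m = ΣK·V²/2g = 6.094 m
Total H_L = 17.61 + 6.094 = 23.70 m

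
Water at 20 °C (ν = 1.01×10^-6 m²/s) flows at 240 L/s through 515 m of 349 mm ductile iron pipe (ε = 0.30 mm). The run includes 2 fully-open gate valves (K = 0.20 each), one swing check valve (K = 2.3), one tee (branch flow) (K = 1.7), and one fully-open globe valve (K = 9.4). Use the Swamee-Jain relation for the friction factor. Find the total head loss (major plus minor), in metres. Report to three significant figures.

H_L ≈ 13.6 m

V = 4Q/(πD²) = 2.509 m/s; V²/2g = 0.3208 m
Re = 8.67×10^5, ε/D = 8.60×10^-4 → f = 0.01942 (Swamee-Jain)
Major: h_f = f(L/D)·V²/2g = 0.01942·1476·0.3208 = 9.194 m
Minor: ΣK = 13.8; h_m = ΣK·V²/2g = 4.427 m
Total H_L = 9.194 + 4.427 = 13.62 m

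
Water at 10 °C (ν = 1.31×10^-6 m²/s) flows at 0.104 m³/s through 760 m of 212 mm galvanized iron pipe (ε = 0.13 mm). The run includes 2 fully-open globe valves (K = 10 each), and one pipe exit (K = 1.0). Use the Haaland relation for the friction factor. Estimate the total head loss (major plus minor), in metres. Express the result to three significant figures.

V = 4Q/(πD²) = 2.946 m/s; V²/2g = 0.4424 m
Re = 4.77×10^5, ε/D = 6.13×10^-4 → f = 0.01829 (Haaland)
Major: h_f = f(L/D)·V²/2g = 0.01829·3585·0.4424 = 29.02 m
Minor: ΣK = 21.0; h_m = ΣK·V²/2g = 9.291 m
Total H_L = 29.02 + 9.291 = 38.31 m

H_L ≈ 38.3 m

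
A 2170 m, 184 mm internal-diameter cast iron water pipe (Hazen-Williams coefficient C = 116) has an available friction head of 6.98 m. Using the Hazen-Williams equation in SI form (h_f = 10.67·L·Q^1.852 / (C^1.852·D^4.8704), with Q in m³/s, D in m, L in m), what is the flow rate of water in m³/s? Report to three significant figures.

Rearranging: Q = [h_f·C^1.852·D^4.8704 / (10.67·L)]^(1/1.852)
Q = [6.98·116^1.852·0.184^4.8704 / (10.67·2170)]^0.540 = 0.01698 m³/s

Q ≈ 0.0170 m³/s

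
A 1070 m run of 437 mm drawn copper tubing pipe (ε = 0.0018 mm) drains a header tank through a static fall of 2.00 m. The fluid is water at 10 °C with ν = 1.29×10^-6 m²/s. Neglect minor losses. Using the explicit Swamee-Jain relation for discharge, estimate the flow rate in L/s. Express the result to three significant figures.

Swamee-Jain (Type II): Q = -0.965·√(gD⁵h_f/L)·ln[ε/(3.7D) + √(3.17ν²L/(gD³h_f))]
√(gD⁵h_f/L) = √(9.81·0.437⁵·2.00/1070) = 0.01709
ε/(3.7D) = 1.11×10^-6; √(3.17ν²L/(gD³h_f)) = 5.87×10^-5
Q = -0.965·0.01709·ln(5.983×10^-5) = 0.1604 m³/s
Check: V = 1.07 m/s, Re = 3.62×10^5, f = 0.01393, h_f = 1.99 m ≈ 2.00 m ✓

Q ≈ 160 L/s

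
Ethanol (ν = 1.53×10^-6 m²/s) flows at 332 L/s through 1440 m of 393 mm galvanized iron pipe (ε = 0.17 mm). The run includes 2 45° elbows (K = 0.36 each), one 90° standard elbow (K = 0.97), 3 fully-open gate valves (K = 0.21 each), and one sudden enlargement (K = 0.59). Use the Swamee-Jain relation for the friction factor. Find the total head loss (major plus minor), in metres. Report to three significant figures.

H_L ≈ 25.0 m

V = 4Q/(πD²) = 2.737 m/s; V²/2g = 0.3818 m
Re = 7.03×10^5, ε/D = 4.33×10^-4 → f = 0.01705 (Swamee-Jain)
Major: h_f = f(L/D)·V²/2g = 0.01705·3664·0.3818 = 23.86 m
Minor: ΣK = 2.91; h_m = ΣK·V²/2g = 1.111 m
Total H_L = 23.86 + 1.111 = 24.97 m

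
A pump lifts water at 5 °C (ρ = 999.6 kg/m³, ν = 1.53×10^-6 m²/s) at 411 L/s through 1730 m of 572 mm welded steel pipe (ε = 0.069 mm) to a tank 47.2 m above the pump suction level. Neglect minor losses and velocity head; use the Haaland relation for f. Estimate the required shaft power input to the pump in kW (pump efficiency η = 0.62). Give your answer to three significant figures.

P_shaft ≈ 343 kW

V = 4Q/(πD²) = 1.599 m/s; Re = 5.98×10^5; ε/D = 1.21×10^-4; f = 0.01423
h_f = f(L/D)V²/2g = 5.611 m
Total head H = z + h_f = 47.2 + 5.611 = 52.81 m
P_hyd = ρgQH = 999.6·9.81·0.411·52.81 = 212.8 kW
P_shaft = P_hyd/η = 212.8/0.62 = 343.3 kW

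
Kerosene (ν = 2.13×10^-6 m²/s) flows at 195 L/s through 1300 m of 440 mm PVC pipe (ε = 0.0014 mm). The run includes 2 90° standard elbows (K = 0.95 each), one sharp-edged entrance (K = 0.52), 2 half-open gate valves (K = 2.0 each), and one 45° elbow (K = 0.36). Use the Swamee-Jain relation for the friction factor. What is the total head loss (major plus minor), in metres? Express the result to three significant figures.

H_L ≈ 4.22 m

V = 4Q/(πD²) = 1.282 m/s; V²/2g = 0.08383 m
Re = 2.65×10^5, ε/D = 3.18×10^-6 → f = 0.01475 (Swamee-Jain)
Major: h_f = f(L/D)·V²/2g = 0.01475·2955·0.08383 = 3.653 m
Minor: ΣK = 6.78; h_m = ΣK·V²/2g = 0.5683 m
Total H_L = 3.653 + 0.5683 = 4.221 m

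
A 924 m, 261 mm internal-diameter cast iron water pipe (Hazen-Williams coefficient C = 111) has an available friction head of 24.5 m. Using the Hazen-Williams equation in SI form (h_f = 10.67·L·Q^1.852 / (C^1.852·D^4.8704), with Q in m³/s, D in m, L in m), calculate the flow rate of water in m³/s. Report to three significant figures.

Q ≈ 0.127 m³/s

Rearranging: Q = [h_f·C^1.852·D^4.8704 / (10.67·L)]^(1/1.852)
Q = [24.5·111^1.852·0.261^4.8704 / (10.67·924)]^0.540 = 0.1273 m³/s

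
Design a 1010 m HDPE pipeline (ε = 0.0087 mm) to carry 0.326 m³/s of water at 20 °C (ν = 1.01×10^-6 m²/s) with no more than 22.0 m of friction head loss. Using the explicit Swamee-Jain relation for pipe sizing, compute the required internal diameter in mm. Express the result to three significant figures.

Swamee-Jain (Type III): D = 0.66·[ε^1.25·(LQ²/(gh_f))^4.75 + ν·Q^9.4·(L/(gh_f))^5.2]^0.04
LQ²/(gh_f) = 0.4974; L/(gh_f) = 4.680
Term 1 = ε^1.25·(…)^4.75 = 1.71×10^-8; Term 2 = ν·Q^9.4·(…)^5.2 = 8.20×10^-8
D = 0.66·(1.71×10^-8 + 8.20×10^-8)^0.04 = 0.3462 m = 346 mm
Check: V = 3.46 m/s, Re = 1.19×10^6, f = 0.01192, h_f = 21.3 m ≈ 22.0 m ✓

D ≈ 346 mm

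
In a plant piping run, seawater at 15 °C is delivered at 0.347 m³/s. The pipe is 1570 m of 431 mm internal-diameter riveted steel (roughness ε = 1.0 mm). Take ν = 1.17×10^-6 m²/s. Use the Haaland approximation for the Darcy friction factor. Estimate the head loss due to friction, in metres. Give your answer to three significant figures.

h_f ≈ 25.8 m

V = 4Q/(πD²) = 4·0.347/(π·0.431²) = 2.378 m/s
Re = VD/ν = 2.378·0.431/1.17×10^-6 = 8.76×10^5 → turbulent
ε/D = 1.0/431 = 0.00232
Haaland: f = 0.02459
h_f = f(L/D)V²/(2g) = 0.02459·(1570/0.431)·2.378²/(2·9.81) = 25.82 m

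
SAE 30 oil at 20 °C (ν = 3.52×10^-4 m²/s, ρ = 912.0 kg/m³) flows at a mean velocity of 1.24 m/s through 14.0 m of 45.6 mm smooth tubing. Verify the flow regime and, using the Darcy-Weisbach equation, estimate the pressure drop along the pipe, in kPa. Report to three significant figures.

Δp ≈ 85.8 kPa

Re = VD/ν = 1.24·0.04560/3.52×10^-4 = 161 → laminar (Re < 2300)
f = 64/Re = 0.3984
h_f = f(L/D)V²/(2g) = 0.3984·(14.0/0.04560)·1.24²/(2·9.81) = 9.586 m
Δp = ρg·h_f = 912.0·9.81·9.586 = 85.76 kPa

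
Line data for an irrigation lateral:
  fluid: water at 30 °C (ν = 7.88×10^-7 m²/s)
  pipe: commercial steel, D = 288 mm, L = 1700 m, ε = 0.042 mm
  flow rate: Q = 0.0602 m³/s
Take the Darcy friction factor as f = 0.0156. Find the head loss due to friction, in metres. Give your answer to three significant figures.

V = 4Q/(πD²) = 4·0.0602/(π·0.288²) = 0.9241 m/s
h_f = f(L/D)V²/(2g) = 0.01560·(1700/0.288)·0.9241²/(2·9.81) = 4.008 m

h_f ≈ 4.01 m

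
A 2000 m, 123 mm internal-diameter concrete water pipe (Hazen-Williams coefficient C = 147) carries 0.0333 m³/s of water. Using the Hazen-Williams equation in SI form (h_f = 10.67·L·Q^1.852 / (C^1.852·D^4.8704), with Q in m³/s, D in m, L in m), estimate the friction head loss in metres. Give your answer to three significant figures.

h_f = 10.67·2000·0.0333^1.852 / (147^1.852·0.123^4.8704) = 102.7 m

h_f ≈ 103 m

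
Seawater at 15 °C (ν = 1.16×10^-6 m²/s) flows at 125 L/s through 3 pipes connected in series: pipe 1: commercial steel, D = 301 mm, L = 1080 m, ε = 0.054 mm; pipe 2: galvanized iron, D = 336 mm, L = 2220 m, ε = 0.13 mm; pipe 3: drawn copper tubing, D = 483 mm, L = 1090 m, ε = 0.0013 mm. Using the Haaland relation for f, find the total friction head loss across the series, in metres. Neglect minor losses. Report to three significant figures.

H ≈ 20.8 m

Pipe 1: V = 1.757 m/s, Re = 4.56×10^5, ε/D = 1.79×10^-4, f = 0.01522, h_1 = f(L/D)V²/2g = 8.589 m
Pipe 2: V = 1.410 m/s, Re = 4.08×10^5, ε/D = 3.87×10^-4, f = 0.01701, h_2 = f(L/D)V²/2g = 11.39 m
Pipe 3: V = 0.6822 m/s, Re = 2.84×10^5, ε/D = 2.69×10^-6, f = 0.01451, h_3 = f(L/D)V²/2g = 0.7769 m
Series → Q common, losses add: H = Σh = 20.75 m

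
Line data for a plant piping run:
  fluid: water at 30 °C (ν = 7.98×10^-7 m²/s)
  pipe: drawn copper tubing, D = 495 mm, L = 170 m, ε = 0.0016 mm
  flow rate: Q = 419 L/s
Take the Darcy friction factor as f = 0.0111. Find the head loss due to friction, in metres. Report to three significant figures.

V = 4Q/(πD²) = 4·0.419/(π·0.495²) = 2.177 m/s
h_f = f(L/D)V²/(2g) = 0.01110·(170/0.495)·2.177²/(2·9.81) = 0.9211 m

h_f ≈ 0.921 m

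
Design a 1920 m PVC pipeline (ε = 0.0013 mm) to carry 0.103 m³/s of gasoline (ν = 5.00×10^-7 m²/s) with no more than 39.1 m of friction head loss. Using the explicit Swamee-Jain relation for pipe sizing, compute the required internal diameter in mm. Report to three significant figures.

D ≈ 220 mm

Swamee-Jain (Type III): D = 0.66·[ε^1.25·(LQ²/(gh_f))^4.75 + ν·Q^9.4·(L/(gh_f))^5.2]^0.04
LQ²/(gh_f) = 0.05310; L/(gh_f) = 5.006
Term 1 = ε^1.25·(…)^4.75 = 3.86×10^-14; Term 2 = ν·Q^9.4·(…)^5.2 = 1.14×10^-12
D = 0.66·(3.86×10^-14 + 1.14×10^-12)^0.04 = 0.2200 m = 220 mm
Check: V = 2.71 m/s, Re = 1.19×10^6, f = 0.01144, h_f = 37.4 m ≈ 39.1 m ✓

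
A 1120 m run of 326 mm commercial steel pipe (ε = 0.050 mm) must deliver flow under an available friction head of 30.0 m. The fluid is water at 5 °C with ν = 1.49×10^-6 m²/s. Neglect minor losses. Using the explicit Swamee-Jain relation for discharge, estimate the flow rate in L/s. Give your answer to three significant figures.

Q ≈ 287 L/s

Swamee-Jain (Type II): Q = -0.965·√(gD⁵h_f/L)·ln[ε/(3.7D) + √(3.17ν²L/(gD³h_f))]
√(gD⁵h_f/L) = √(9.81·0.326⁵·30.0/1120) = 0.03110
ε/(3.7D) = 4.15×10^-5; √(3.17ν²L/(gD³h_f)) = 2.78×10^-5
Q = -0.965·0.03110·ln(6.926×10^-5) = 0.2875 m³/s
Check: V = 3.44 m/s, Re = 7.54×10^5, f = 0.01452, h_f = 30.2 m ≈ 30.0 m ✓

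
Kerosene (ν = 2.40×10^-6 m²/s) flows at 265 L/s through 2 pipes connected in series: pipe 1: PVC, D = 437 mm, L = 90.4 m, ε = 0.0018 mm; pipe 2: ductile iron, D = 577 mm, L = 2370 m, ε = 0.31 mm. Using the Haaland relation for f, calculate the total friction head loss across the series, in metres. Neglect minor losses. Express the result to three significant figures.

H ≈ 4.45 m

Pipe 1: V = 1.767 m/s, Re = 3.22×10^5, ε/D = 4.12×10^-6, f = 0.01419, h_1 = f(L/D)V²/2g = 0.4671 m
Pipe 2: V = 1.013 m/s, Re = 2.44×10^5, ε/D = 5.37×10^-4, f = 0.01854, h_2 = f(L/D)V²/2g = 3.987 m
Series → Q common, losses add: H = Σh = 4.455 m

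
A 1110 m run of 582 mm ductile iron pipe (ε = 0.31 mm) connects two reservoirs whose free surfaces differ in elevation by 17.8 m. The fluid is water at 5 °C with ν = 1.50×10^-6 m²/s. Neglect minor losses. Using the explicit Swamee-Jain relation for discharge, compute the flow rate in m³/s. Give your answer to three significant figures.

Swamee-Jain (Type II): Q = -0.965·√(gD⁵h_f/L)·ln[ε/(3.7D) + √(3.17ν²L/(gD³h_f))]
√(gD⁵h_f/L) = √(9.81·0.582⁵·17.8/1110) = 0.1025
ε/(3.7D) = 1.44×10^-4; √(3.17ν²L/(gD³h_f)) = 1.52×10^-5
Q = -0.965·0.1025·ln(1.591×10^-4) = 0.8650 m³/s
Check: V = 3.25 m/s, Re = 1.26×10^6, f = 0.01741, h_f = 17.9 m ≈ 17.8 m ✓

Q ≈ 0.865 m³/s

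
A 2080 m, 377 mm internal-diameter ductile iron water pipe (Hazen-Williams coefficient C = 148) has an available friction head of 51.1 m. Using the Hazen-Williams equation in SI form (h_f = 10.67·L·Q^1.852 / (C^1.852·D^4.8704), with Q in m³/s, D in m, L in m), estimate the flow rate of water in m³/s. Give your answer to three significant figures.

Q ≈ 0.428 m³/s

Rearranging: Q = [h_f·C^1.852·D^4.8704 / (10.67·L)]^(1/1.852)
Q = [51.1·148^1.852·0.377^4.8704 / (10.67·2080)]^0.540 = 0.4284 m³/s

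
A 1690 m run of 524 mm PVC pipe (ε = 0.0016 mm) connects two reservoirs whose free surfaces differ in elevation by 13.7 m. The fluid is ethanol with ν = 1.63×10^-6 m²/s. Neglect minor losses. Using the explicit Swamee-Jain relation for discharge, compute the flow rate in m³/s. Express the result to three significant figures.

Q ≈ 0.567 m³/s

Swamee-Jain (Type II): Q = -0.965·√(gD⁵h_f/L)·ln[ε/(3.7D) + √(3.17ν²L/(gD³h_f))]
√(gD⁵h_f/L) = √(9.81·0.524⁵·13.7/1690) = 0.05605
ε/(3.7D) = 8.25×10^-7; √(3.17ν²L/(gD³h_f)) = 2.71×10^-5
Q = -0.965·0.05605·ln(2.796×10^-5) = 0.5671 m³/s
Check: V = 2.63 m/s, Re = 8.45×10^5, f = 0.01201, h_f = 13.7 m ≈ 13.7 m ✓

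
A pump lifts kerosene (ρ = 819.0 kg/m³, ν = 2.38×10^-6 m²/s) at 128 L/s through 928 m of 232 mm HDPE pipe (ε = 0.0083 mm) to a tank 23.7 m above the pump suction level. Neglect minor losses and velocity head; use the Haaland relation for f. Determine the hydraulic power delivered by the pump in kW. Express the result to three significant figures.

V = 4Q/(πD²) = 3.028 m/s; Re = 2.95×10^5; ε/D = 3.58×10^-5; f = 0.01469
h_f = f(L/D)V²/2g = 27.46 m
Total head H = z + h_f = 23.7 + 27.46 = 51.16 m
P_hyd = ρgQH = 819.0·9.81·0.128·51.16 = 52.61 kW

P_hyd ≈ 52.6 kW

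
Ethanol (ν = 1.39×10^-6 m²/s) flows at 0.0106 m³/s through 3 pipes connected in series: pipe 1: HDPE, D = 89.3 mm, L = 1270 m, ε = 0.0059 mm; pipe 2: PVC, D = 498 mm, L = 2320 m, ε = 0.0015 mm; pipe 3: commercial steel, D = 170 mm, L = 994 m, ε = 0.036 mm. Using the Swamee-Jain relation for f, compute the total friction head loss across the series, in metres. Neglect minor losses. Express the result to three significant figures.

H ≈ 38.7 m

Pipe 1: V = 1.692 m/s, Re = 1.09×10^5, ε/D = 6.61×10^-5, f = 0.01797, h_1 = f(L/D)V²/2g = 37.31 m
Pipe 2: V = 0.05442 m/s, Re = 1.95×10^4, ε/D = 3.01×10^-6, f = 0.02599, h_2 = f(L/D)V²/2g = 0.01827 m
Pipe 3: V = 0.4670 m/s, Re = 5.71×10^4, ε/D = 2.12×10^-4, f = 0.02105, h_3 = f(L/D)V²/2g = 1.368 m
Series → Q common, losses add: H = Σh = 38.69 m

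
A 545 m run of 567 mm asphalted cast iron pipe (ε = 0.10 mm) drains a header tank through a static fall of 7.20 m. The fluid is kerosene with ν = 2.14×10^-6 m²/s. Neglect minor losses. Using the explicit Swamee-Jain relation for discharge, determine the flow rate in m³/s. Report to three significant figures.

Swamee-Jain (Type II): Q = -0.965·√(gD⁵h_f/L)·ln[ε/(3.7D) + √(3.17ν²L/(gD³h_f))]
√(gD⁵h_f/L) = √(9.81·0.567⁵·7.20/545) = 0.08715
ε/(3.7D) = 4.77×10^-5; √(3.17ν²L/(gD³h_f)) = 2.48×10^-5
Q = -0.965·0.08715·ln(7.246×10^-5) = 0.8017 m³/s
Check: V = 3.17 m/s, Re = 8.41×10^5, f = 0.01467, h_f = 7.24 m ≈ 7.20 m ✓

Q ≈ 0.802 m³/s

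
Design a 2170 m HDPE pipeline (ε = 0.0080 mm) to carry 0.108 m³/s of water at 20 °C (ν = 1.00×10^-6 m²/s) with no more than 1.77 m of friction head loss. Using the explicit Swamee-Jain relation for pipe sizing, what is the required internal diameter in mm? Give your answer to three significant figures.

Swamee-Jain (Type III): D = 0.66·[ε^1.25·(LQ²/(gh_f))^4.75 + ν·Q^9.4·(L/(gh_f))^5.2]^0.04
LQ²/(gh_f) = 1.458; L/(gh_f) = 125.0
Term 1 = ε^1.25·(…)^4.75 = 2.55×10^-6; Term 2 = ν·Q^9.4·(…)^5.2 = 6.57×10^-5
D = 0.66·(2.55×10^-6 + 6.57×10^-5)^0.04 = 0.4497 m = 450 mm
Check: V = 0.680 m/s, Re = 3.06×10^5, f = 0.01453, h_f = 1.65 m ≈ 1.77 m ✓

D ≈ 450 mm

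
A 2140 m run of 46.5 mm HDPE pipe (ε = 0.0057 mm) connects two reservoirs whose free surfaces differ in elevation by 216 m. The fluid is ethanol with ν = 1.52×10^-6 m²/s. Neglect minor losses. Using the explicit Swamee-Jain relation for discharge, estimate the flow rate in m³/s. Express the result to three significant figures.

Q ≈ 0.00363 m³/s

Swamee-Jain (Type II): Q = -0.965·√(gD⁵h_f/L)·ln[ε/(3.7D) + √(3.17ν²L/(gD³h_f))]
√(gD⁵h_f/L) = √(9.81·0.0465⁵·216/2140) = 4.640×10^-4
ε/(3.7D) = 3.31×10^-5; √(3.17ν²L/(gD³h_f)) = 2.71×10^-4
Q = -0.965·4.640×10^-4·ln(3.044×10^-4) = 0.003625 m³/s
Check: V = 2.13 m/s, Re = 6.53×10^4, f = 0.02014, h_f = 215 m ≈ 216 m ✓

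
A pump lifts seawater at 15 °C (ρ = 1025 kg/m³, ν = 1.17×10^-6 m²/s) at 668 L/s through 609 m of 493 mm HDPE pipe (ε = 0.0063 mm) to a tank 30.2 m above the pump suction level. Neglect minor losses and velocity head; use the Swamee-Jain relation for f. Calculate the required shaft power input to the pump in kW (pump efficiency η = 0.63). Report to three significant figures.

V = 4Q/(πD²) = 3.499 m/s; Re = 1.47×10^6; ε/D = 1.28×10^-5; f = 0.01128
h_f = f(L/D)V²/2g = 8.694 m
Total head H = z + h_f = 30.2 + 8.694 = 38.89 m
P_hyd = ρgQH = 1025·9.81·0.668·38.89 = 261.2 kW
P_shaft = P_hyd/η = 261.2/0.63 = 414.7 kW

P_shaft ≈ 415 kW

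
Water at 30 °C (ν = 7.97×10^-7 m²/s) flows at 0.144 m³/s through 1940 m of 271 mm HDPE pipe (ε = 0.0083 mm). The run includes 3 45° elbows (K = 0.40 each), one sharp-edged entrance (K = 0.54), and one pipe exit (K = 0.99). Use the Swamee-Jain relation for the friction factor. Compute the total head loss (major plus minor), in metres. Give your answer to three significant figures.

V = 4Q/(πD²) = 2.497 m/s; V²/2g = 0.3177 m
Re = 8.49×10^5, ε/D = 3.06×10^-5 → f = 0.01257 (Swamee-Jain)
Major: h_f = f(L/D)·V²/2g = 0.01257·7159·0.3177 = 28.59 m
Minor: ΣK = 2.73; h_m = ΣK·V²/2g = 0.8672 m
Total H_L = 28.59 + 0.8672 = 29.46 m

H_L ≈ 29.5 m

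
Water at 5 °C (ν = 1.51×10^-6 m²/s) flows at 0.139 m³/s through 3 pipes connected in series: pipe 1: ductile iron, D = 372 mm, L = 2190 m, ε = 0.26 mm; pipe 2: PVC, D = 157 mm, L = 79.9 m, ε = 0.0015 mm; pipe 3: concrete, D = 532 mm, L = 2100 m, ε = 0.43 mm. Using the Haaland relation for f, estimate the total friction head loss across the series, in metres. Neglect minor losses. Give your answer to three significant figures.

H ≈ 27.4 m

Pipe 1: V = 1.279 m/s, Re = 3.15×10^5, ε/D = 6.99×10^-4, f = 0.01910, h_1 = f(L/D)V²/2g = 9.372 m
Pipe 2: V = 7.180 m/s, Re = 7.47×10^5, ε/D = 9.55×10^-6, f = 0.01232, h_2 = f(L/D)V²/2g = 16.47 m
Pipe 3: V = 0.6253 m/s, Re = 2.20×10^5, ε/D = 8.08×10^-4, f = 0.01999, h_3 = f(L/D)V²/2g = 1.573 m
Series → Q common, losses add: H = Σh = 27.42 m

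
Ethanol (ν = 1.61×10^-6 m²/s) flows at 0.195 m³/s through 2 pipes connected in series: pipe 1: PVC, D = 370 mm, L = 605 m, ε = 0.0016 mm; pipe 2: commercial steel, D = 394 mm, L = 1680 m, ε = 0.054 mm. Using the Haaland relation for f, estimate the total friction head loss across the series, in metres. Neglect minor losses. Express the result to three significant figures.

H ≈ 12.1 m

Pipe 1: V = 1.814 m/s, Re = 4.17×10^5, ε/D = 4.32×10^-6, f = 0.01354, h_1 = f(L/D)V²/2g = 3.712 m
Pipe 2: V = 1.599 m/s, Re = 3.91×10^5, ε/D = 1.37×10^-4, f = 0.01506, h_2 = f(L/D)V²/2g = 8.371 m
Series → Q common, losses add: H = Σh = 12.08 m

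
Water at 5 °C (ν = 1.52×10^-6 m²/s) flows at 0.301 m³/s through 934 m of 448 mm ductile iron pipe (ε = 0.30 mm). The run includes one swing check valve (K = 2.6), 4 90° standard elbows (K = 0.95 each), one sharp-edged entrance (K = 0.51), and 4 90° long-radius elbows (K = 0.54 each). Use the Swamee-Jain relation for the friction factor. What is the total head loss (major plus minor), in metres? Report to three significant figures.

H_L ≈ 8.92 m

V = 4Q/(πD²) = 1.910 m/s; V²/2g = 0.1858 m
Re = 5.63×10^5, ε/D = 6.70×10^-4 → f = 0.01867 (Swamee-Jain)
Major: h_f = f(L/D)·V²/2g = 0.01867·2085·0.1858 = 7.235 m
Minor: ΣK = 9.07; h_m = ΣK·V²/2g = 1.686 m
Total H_L = 7.235 + 1.686 = 8.921 m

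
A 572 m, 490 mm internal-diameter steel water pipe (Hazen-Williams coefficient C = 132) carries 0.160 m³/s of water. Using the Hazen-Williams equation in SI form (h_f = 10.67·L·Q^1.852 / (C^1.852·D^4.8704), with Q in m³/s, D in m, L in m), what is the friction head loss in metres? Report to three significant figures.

h_f ≈ 0.782 m

h_f = 10.67·572·0.160^1.852 / (132^1.852·0.490^4.8704) = 0.7819 m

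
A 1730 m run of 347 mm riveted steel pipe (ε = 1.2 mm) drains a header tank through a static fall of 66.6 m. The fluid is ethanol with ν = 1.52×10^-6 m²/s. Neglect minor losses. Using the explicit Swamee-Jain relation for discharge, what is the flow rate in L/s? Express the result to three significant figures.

Swamee-Jain (Type II): Q = -0.965·√(gD⁵h_f/L)·ln[ε/(3.7D) + √(3.17ν²L/(gD³h_f))]
√(gD⁵h_f/L) = √(9.81·0.347⁵·66.6/1730) = 0.04359
ε/(3.7D) = 9.35×10^-4; √(3.17ν²L/(gD³h_f)) = 2.15×10^-5
Q = -0.965·0.04359·ln(9.562×10^-4) = 0.2924 m³/s
Check: V = 3.09 m/s, Re = 7.06×10^5, f = 0.02750, h_f = 66.8 m ≈ 66.6 m ✓

Q ≈ 292 L/s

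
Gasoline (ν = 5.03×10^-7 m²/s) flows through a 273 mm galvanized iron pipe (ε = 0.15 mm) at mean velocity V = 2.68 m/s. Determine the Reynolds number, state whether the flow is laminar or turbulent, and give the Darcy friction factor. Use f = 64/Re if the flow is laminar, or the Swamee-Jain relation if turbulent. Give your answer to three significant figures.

Re ≈ 1.45×10^6; turbulent; f ≈ 0.0175

Re = VD/ν = 2.680·0.273/5.03×10^-7 = 1.45×10^6
Re > 4000 → turbulent; ε/D = 5.49×10^-4
Swamee-Jain: f = 0.01747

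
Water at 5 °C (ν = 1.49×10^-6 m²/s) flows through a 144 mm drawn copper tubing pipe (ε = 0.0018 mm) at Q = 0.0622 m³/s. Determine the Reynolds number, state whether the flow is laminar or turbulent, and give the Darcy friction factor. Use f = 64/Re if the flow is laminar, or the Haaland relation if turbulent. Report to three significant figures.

Re ≈ 3.69×10^5; turbulent; f ≈ 0.0139

V = 4Q/(πD²) = 3.819 m/s
Re = VD/ν = 3.819·0.144/1.49×10^-6 = 3.69×10^5
Re > 4000 → turbulent; ε/D = 1.25×10^-5
Haaland: f = 0.01392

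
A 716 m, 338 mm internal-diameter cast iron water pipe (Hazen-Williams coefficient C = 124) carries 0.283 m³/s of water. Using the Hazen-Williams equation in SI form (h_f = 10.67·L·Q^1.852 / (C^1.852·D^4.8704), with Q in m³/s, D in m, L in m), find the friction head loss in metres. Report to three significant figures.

h_f = 10.67·716·0.283^1.852 / (124^1.852·0.338^4.8704) = 19.28 m

h_f ≈ 19.3 m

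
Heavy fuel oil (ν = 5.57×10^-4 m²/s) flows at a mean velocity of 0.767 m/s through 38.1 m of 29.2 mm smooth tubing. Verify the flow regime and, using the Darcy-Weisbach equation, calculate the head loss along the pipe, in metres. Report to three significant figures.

h_f ≈ 62.3 m

Re = VD/ν = 0.767·0.02920/5.57×10^-4 = 40.2 → laminar (Re < 2300)
f = 64/Re = 1.592
h_f = f(L/D)V²/(2g) = 1.592·(38.1/0.02920)·0.767²/(2·9.81) = 62.27 m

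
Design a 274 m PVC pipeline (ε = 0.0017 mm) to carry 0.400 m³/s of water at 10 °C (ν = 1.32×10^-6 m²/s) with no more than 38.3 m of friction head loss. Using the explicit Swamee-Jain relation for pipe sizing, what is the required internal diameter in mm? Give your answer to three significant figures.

Swamee-Jain (Type III): D = 0.66·[ε^1.25·(LQ²/(gh_f))^4.75 + ν·Q^9.4·(L/(gh_f))^5.2]^0.04
LQ²/(gh_f) = 0.1167; L/(gh_f) = 0.7293
Term 1 = ε^1.25·(…)^4.75 = 2.27×10^-12; Term 2 = ν·Q^9.4·(…)^5.2 = 4.64×10^-11
D = 0.66·(2.27×10^-12 + 4.64×10^-11)^0.04 = 0.2553 m = 255 mm
Check: V = 7.81 m/s, Re = 1.51×10^6, f = 0.01105, h_f = 36.9 m ≈ 38.3 m ✓

D ≈ 255 mm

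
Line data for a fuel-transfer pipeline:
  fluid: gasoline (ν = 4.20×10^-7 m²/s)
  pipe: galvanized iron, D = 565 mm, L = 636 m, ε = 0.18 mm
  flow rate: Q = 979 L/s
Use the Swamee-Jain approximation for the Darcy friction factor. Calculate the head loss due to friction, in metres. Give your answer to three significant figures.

V = 4Q/(πD²) = 4·0.979/(π·0.565²) = 3.905 m/s
Re = VD/ν = 3.905·0.565/4.20×10^-7 = 5.25×10^6 → turbulent
ε/D = 0.18/565 = 3.19×10^-4
Swamee-Jain: f = 0.01532
h_f = f(L/D)V²/(2g) = 0.01532·(636/0.565)·3.905²/(2·9.81) = 13.40 m

h_f ≈ 13.4 m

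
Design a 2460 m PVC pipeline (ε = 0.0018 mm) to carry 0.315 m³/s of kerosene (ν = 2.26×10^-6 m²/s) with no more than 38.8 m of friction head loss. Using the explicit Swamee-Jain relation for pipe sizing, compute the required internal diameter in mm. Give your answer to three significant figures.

D ≈ 375 mm

Swamee-Jain (Type III): D = 0.66·[ε^1.25·(LQ²/(gh_f))^4.75 + ν·Q^9.4·(L/(gh_f))^5.2]^0.04
LQ²/(gh_f) = 0.6413; L/(gh_f) = 6.463
Term 1 = ε^1.25·(…)^4.75 = 7.99×10^-9; Term 2 = ν·Q^9.4·(…)^5.2 = 7.12×10^-7
D = 0.66·(7.99×10^-9 + 7.12×10^-7)^0.04 = 0.3748 m = 375 mm
Check: V = 2.85 m/s, Re = 4.73×10^5, f = 0.01329, h_f = 36.2 m ≈ 38.8 m ✓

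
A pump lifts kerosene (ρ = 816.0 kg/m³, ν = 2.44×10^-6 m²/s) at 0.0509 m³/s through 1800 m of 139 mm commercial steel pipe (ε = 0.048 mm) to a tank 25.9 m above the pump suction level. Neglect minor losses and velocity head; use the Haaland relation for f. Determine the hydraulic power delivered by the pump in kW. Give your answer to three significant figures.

P_hyd ≈ 64.6 kW

V = 4Q/(πD²) = 3.354 m/s; Re = 1.91×10^5; ε/D = 3.45×10^-4; f = 0.01786
h_f = f(L/D)V²/2g = 132.7 m
Total head H = z + h_f = 25.9 + 132.7 = 158.6 m
P_hyd = ρgQH = 816.0·9.81·0.0509·158.6 = 64.61 kW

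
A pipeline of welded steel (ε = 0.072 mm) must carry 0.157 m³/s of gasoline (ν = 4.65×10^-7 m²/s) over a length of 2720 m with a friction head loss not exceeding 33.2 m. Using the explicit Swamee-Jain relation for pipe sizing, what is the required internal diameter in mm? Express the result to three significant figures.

Swamee-Jain (Type III): D = 0.66·[ε^1.25·(LQ²/(gh_f))^4.75 + ν·Q^9.4·(L/(gh_f))^5.2]^0.04
LQ²/(gh_f) = 0.2059; L/(gh_f) = 8.351
Term 1 = ε^1.25·(…)^4.75 = 3.64×10^-9; Term 2 = ν·Q^9.4·(…)^5.2 = 7.98×10^-10
D = 0.66·(3.64×10^-9 + 7.98×10^-10)^0.04 = 0.3058 m = 306 mm
Check: V = 2.14 m/s, Re = 1.41×10^6, f = 0.01491, h_f = 30.9 m ≈ 33.2 m ✓

D ≈ 306 mm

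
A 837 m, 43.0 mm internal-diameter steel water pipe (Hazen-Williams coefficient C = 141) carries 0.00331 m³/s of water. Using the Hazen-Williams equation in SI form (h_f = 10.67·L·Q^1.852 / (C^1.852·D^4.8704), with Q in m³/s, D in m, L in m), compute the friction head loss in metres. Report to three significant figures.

h_f = 10.67·837·0.00331^1.852 / (141^1.852·0.0430^4.8704) = 107.8 m

h_f ≈ 108 m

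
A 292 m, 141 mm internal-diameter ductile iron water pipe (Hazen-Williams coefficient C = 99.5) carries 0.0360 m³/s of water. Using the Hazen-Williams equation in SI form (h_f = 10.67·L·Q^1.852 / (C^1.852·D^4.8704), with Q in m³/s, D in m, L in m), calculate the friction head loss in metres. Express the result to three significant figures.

h_f ≈ 18.3 m

h_f = 10.67·292·0.0360^1.852 / (99.5^1.852·0.141^4.8704) = 18.34 m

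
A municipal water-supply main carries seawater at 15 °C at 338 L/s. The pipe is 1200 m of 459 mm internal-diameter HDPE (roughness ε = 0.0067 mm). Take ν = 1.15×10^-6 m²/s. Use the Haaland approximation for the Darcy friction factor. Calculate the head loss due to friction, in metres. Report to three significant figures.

h_f ≈ 6.80 m

V = 4Q/(πD²) = 4·0.338/(π·0.459²) = 2.043 m/s
Re = VD/ν = 2.043·0.459/1.15×10^-6 = 8.15×10^5 → turbulent
ε/D = 0.0067/459 = 1.46×10^-5
Haaland: f = 0.01223
h_f = f(L/D)V²/(2g) = 0.01223·(1200/0.459)·2.043²/(2·9.81) = 6.799 m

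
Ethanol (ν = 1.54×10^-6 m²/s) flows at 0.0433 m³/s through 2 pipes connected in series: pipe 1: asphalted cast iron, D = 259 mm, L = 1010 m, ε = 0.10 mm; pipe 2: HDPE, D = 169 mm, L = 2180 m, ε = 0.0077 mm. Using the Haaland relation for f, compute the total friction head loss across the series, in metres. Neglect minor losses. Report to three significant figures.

H ≈ 40.8 m

Pipe 1: V = 0.8219 m/s, Re = 1.38×10^5, ε/D = 3.86×10^-4, f = 0.01876, h_1 = f(L/D)V²/2g = 2.519 m
Pipe 2: V = 1.930 m/s, Re = 2.12×10^5, ε/D = 4.56×10^-5, f = 0.01564, h_2 = f(L/D)V²/2g = 38.32 m
Series → Q common, losses add: H = Σh = 40.84 m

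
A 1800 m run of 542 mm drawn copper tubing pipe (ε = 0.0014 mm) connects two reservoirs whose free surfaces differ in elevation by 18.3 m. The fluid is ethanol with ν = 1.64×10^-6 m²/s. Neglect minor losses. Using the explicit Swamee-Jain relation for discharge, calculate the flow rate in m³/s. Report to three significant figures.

Swamee-Jain (Type II): Q = -0.965·√(gD⁵h_f/L)·ln[ε/(3.7D) + √(3.17ν²L/(gD³h_f))]
√(gD⁵h_f/L) = √(9.81·0.542⁵·18.3/1800) = 0.06830
ε/(3.7D) = 6.98×10^-7; √(3.17ν²L/(gD³h_f)) = 2.32×10^-5
Q = -0.965·0.06830·ln(2.387×10^-5) = 0.7015 m³/s
Check: V = 3.04 m/s, Re = 1.00×10^6, f = 0.01166, h_f = 18.2 m ≈ 18.3 m ✓

Q ≈ 0.701 m³/s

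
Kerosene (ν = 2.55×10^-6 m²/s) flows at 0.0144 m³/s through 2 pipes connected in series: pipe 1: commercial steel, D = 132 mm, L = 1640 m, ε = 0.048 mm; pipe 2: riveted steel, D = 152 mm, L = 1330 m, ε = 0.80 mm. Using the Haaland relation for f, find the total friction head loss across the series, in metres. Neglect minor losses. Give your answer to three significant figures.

Pipe 1: V = 1.052 m/s, Re = 5.45×10^4, ε/D = 3.64×10^-4, f = 0.02149, h_1 = f(L/D)V²/2g = 15.07 m
Pipe 2: V = 0.7936 m/s, Re = 4.73×10^4, ε/D = 0.00526, f = 0.03260, h_2 = f(L/D)V²/2g = 9.155 m
Series → Q common, losses add: H = Σh = 24.22 m

H ≈ 24.2 m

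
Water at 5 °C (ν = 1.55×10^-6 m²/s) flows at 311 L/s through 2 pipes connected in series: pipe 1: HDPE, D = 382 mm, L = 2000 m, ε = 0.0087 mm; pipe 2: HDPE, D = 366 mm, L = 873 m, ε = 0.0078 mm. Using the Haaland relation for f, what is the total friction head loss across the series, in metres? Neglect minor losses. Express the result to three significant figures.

H ≈ 38.5 m

Pipe 1: V = 2.714 m/s, Re = 6.69×10^5, ε/D = 2.28×10^-5, f = 0.01274, h_1 = f(L/D)V²/2g = 25.03 m
Pipe 2: V = 2.956 m/s, Re = 6.98×10^5, ε/D = 2.13×10^-5, f = 0.01263, h_2 = f(L/D)V²/2g = 13.42 m
Series → Q common, losses add: H = Σh = 38.45 m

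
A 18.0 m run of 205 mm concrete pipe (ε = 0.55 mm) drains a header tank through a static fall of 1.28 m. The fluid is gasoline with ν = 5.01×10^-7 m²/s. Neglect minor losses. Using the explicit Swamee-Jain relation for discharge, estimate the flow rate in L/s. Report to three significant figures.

Swamee-Jain (Type II): Q = -0.965·√(gD⁵h_f/L)·ln[ε/(3.7D) + √(3.17ν²L/(gD³h_f))]
√(gD⁵h_f/L) = √(9.81·0.205⁵·1.28/18.0) = 0.01589
ε/(3.7D) = 7.25×10^-4; √(3.17ν²L/(gD³h_f)) = 1.15×10^-5
Q = -0.965·0.01589·ln(7.366×10^-4) = 0.1106 m³/s
Check: V = 3.35 m/s, Re = 1.37×10^6, f = 0.02553, h_f = 1.28 m ≈ 1.28 m ✓

Q ≈ 111 L/s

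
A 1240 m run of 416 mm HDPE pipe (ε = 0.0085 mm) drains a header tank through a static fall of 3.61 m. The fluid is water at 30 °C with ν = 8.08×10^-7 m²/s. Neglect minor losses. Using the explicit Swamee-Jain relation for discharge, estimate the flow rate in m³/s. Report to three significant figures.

Q ≈ 0.186 m³/s

Swamee-Jain (Type II): Q = -0.965·√(gD⁵h_f/L)·ln[ε/(3.7D) + √(3.17ν²L/(gD³h_f))]
√(gD⁵h_f/L) = √(9.81·0.416⁵·3.61/1240) = 0.01886
ε/(3.7D) = 5.52×10^-6; √(3.17ν²L/(gD³h_f)) = 3.17×10^-5
Q = -0.965·0.01886·ln(3.725×10^-5) = 0.1856 m³/s
Check: V = 1.37 m/s, Re = 7.03×10^5, f = 0.01272, h_f = 3.61 m ≈ 3.61 m ✓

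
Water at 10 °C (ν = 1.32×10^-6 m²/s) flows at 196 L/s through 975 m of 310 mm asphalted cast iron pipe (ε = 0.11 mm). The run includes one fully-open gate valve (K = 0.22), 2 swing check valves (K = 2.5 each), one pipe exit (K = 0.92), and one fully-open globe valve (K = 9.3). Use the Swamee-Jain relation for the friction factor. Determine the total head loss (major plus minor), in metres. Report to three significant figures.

H_L ≈ 23.3 m

V = 4Q/(πD²) = 2.597 m/s; V²/2g = 0.3437 m
Re = 6.10×10^5, ε/D = 3.55×10^-4 → f = 0.01660 (Swamee-Jain)
Major: h_f = f(L/D)·V²/2g = 0.01660·3145·0.3437 = 17.94 m
Minor: ΣK = 15.4; h_m = ΣK·V²/2g = 5.307 m
Total H_L = 17.94 + 5.307 = 23.25 m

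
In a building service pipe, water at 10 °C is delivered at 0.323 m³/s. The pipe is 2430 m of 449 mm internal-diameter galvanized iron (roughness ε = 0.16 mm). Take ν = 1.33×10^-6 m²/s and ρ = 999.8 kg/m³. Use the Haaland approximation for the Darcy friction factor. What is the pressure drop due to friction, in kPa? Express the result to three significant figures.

V = 4Q/(πD²) = 4·0.323/(π·0.449²) = 2.040 m/s
Re = VD/ν = 2.040·0.449/1.33×10^-6 = 6.89×10^5 → turbulent
ε/D = 0.16/449 = 3.56×10^-4
Haaland: f = 0.01632
h_f = f(L/D)V²/(2g) = 0.01632·(2430/0.449)·2.040²/(2·9.81) = 18.74 m
Δp = ρg·h_f = 999.8·9.81·18.74 = 183.8 kPa

Δp ≈ 184 kPa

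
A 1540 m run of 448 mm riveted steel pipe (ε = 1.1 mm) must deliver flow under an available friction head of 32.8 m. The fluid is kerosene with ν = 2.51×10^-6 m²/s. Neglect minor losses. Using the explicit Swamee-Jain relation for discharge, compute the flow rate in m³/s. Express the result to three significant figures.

Swamee-Jain (Type II): Q = -0.965·√(gD⁵h_f/L)·ln[ε/(3.7D) + √(3.17ν²L/(gD³h_f))]
√(gD⁵h_f/L) = √(9.81·0.448⁵·32.8/1540) = 0.06141
ε/(3.7D) = 6.64×10^-4; √(3.17ν²L/(gD³h_f)) = 3.26×10^-5
Q = -0.965·0.06141·ln(6.962×10^-4) = 0.4308 m³/s
Check: V = 2.73 m/s, Re = 4.88×10^5, f = 0.02519, h_f = 33.0 m ≈ 32.8 m ✓

Q ≈ 0.431 m³/s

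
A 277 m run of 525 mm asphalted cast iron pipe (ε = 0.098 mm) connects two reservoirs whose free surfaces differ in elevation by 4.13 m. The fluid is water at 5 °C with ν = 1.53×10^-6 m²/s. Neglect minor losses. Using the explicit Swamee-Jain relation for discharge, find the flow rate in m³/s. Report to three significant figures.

Swamee-Jain (Type II): Q = -0.965·√(gD⁵h_f/L)·ln[ε/(3.7D) + √(3.17ν²L/(gD³h_f))]
√(gD⁵h_f/L) = √(9.81·0.525⁵·4.13/277) = 0.07638
ε/(3.7D) = 5.05×10^-5; √(3.17ν²L/(gD³h_f)) = 1.87×10^-5
Q = -0.965·0.07638·ln(6.918×10^-5) = 0.7060 m³/s
Check: V = 3.26 m/s, Re = 1.12×10^6, f = 0.01453, h_f = 4.16 m ≈ 4.13 m ✓

Q ≈ 0.706 m³/s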